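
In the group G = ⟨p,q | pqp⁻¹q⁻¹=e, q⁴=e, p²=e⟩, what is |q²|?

Compute successive powers until reaching e:
  (q²)¹ = q², (q²)² = e.
The smallest positive k with (q²)ᵏ = e is 2.

Answer: 2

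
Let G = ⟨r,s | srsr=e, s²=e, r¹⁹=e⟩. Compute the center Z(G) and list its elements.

An element z ∈ Z(G) iff z commutes with every generator.
For example e is central: e·r = r = r·e; e·s = s = s·e.
Whereas r ∉ Z(G) since r·s = rs ≠ r¹⁸s = s·r.
Checking each of the 38 elements this way gives Z(G) = {e}, of order 1.

Answer: {e}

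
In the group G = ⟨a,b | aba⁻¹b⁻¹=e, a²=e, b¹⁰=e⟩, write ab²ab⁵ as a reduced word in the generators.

Multiply left to right, reducing at each step:
  a · b² = ab²
  (ab²) · a = b²
  (b²) · b⁵ = b⁷

Answer: b⁷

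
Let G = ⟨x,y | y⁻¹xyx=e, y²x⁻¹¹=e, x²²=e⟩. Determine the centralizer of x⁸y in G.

⟨x⁸y⟩ ⊆ C_G(x⁸y) since powers of x⁸y commute with x⁸y; so |C_G(x⁸y)| ≥ |⟨x⁸y⟩| = 4.
By orbit–stabilizer, |C_G(x⁸y)| = |G| / |conj. class of x⁸y| = 44 / 11 = 4.
The 4 elements commuting with x⁸y are {e, x¹¹, x⁸y, x⁸y⁻¹}.

Answer: {e, x¹¹, x⁸y, x⁸y⁻¹}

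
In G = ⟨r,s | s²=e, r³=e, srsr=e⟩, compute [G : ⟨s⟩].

First find ord(s) by computing successive powers:
  s¹ = s, s² = e.
So |⟨s⟩| = ord(s) = 2. With |G| = 6, by Lagrange [G : ⟨s⟩] = 6/2 = 3.

Answer: 3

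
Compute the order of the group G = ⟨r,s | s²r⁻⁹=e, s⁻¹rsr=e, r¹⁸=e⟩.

Enumerate words in the generators, reducing via the relations: the distinct elements are
  {e, r, s, rs, r², r³, r⁴, r⁵, r⁶, r⁷, r⁸, r⁹, r²s, r³s, r¹², r¹³, r¹¹, r¹⁰, r¹⁴, r¹⁵, r¹⁶, r¹⁷, r⁴s, r⁵s, r⁶s, r⁷s, r⁸s, s⁻¹, rs⁻¹, r²s⁻¹, r³s⁻¹, r⁴s⁻¹, r⁵s⁻¹, r⁶s⁻¹, r⁷s⁻¹, r⁸s⁻¹}.
No further products give new elements, so |G| = 36.

Answer: 36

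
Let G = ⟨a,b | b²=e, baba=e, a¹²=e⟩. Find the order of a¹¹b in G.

Compute successive powers until reaching e:
  (a¹¹b)¹ = a¹¹b, (a¹¹b)² = e.
The smallest positive k with (a¹¹b)ᵏ = e is 2.

Answer: 2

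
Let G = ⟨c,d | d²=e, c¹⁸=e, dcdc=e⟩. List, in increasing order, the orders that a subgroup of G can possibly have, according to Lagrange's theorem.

|G| = 36 = 2² · 3². By Lagrange's theorem the order of any subgroup divides 36; the divisors of 36 are 1, 2, 3, 4, 6, 9, 12, 18, 36.

Answer: 1, 2, 3, 4, 6, 9, 12, 18, 36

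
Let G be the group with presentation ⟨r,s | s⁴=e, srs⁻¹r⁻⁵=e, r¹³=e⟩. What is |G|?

Enumerate words in the generators, reducing via the relations: the distinct elements are
  {e, r, s, rs, r², r³, r⁴, r⁵, r⁶, r⁷, r⁸, r⁹, s², s³, rs², rs³, r²s, r³s, r¹², r¹¹, r¹⁰, r⁴s, r⁵s, r⁶s, r⁷s, r⁸s, r⁹s, r²s², r²s³, r³s², r³s³, r¹²s, r¹¹s, r¹⁰s, r⁴s², r⁴s³, r⁵s², r⁵s³, r⁶s², r⁶s³, r⁷s², r⁷s³, r⁸s², r⁸s³, r⁹s², r⁹s³, r¹²s², r¹²s³, r¹¹s², r¹¹s³, r¹⁰s², r¹⁰s³}.
No further products give new elements, so |G| = 52.

Answer: 52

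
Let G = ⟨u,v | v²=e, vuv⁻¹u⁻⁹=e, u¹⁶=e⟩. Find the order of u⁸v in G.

Compute successive powers until reaching e:
  (u⁸v)¹ = u⁸v, (u⁸v)² = e.
The smallest positive k with (u⁸v)ᵏ = e is 2.

Answer: 2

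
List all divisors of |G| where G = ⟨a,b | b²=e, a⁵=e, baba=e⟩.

|G| = 10 = 2 · 5. By Lagrange's theorem the order of any subgroup divides 10; the divisors of 10 are 1, 2, 5, 10.

Answer: 1, 2, 5, 10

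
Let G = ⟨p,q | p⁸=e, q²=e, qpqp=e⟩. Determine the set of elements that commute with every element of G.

An element z ∈ Z(G) iff z commutes with every generator.
For example p⁴ is central: (p⁴)·p = p⁵ = p·(p⁴); (p⁴)·q = p⁴q = q·(p⁴).
Whereas p ∉ Z(G) since p·q = pq ≠ p⁷q = q·p.
Checking each of the 16 elements this way gives Z(G) = {e, p⁴}, of order 2.

Answer: {e, p⁴}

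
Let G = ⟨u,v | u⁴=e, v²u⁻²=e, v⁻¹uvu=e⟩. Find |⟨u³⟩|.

|⟨u³⟩| equals the order of u³. Compute successive powers until reaching e:
  (u³)¹ = u³, (u³)² = u², (u³)³ = u, (u³)⁴ = e.
The smallest positive k with (u³)ᵏ = e is 4, so |⟨u³⟩| = 4.

Answer: 4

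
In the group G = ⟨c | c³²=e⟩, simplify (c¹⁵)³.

Compute successive powers of (c¹⁵), reducing at each step:
  (c¹⁵)²: (c¹⁵) · c¹⁵ = c³⁰
  (c¹⁵)³: (c³⁰) · c¹⁵ = c¹³

Answer: c¹³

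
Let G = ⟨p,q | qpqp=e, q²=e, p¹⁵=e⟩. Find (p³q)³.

Compute successive powers of (p³q), reducing at each step:
  (p³q)²: (p³q) · p³ = q;   q · q = e
  (p³q)³: e · p³ = p³;   (p³) · q = p³q

Answer: p³q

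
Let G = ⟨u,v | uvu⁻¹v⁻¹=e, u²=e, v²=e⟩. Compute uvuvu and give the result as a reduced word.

Multiply left to right, reducing at each step:
  u · v = uv
  (uv) · u = v
  v · v = e
  e · u = u

Answer: u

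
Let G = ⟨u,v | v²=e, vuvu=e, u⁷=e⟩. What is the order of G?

Enumerate words in the generators, reducing via the relations: the distinct elements are
  {e, u, v, uv, u², u³, u⁴, u⁵, u⁶, u²v, u³v, u⁴v, u⁵v, u⁶v}.
No further products give new elements, so |G| = 14.

Answer: 14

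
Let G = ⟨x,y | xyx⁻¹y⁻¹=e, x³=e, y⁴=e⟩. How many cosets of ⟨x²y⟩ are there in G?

First find ord(x²y) by computing successive powers:
  (x²y)¹ = x²y, (x²y)² = xy², (x²y)³ = y³, (x²y)⁴ = x², (x²y)⁵ = xy, (x²y)⁶ = y², (x²y)⁷ = x²y³, (x²y)⁸ = x, (x²y)⁹ = y, (x²y)¹⁰ = x²y², (x²y)¹¹ = xy³, (x²y)¹² = e.
So |⟨x²y⟩| = ord(x²y) = 12. With |G| = 12, by Lagrange [G : ⟨x²y⟩] = 12/12 = 1.

Answer: 1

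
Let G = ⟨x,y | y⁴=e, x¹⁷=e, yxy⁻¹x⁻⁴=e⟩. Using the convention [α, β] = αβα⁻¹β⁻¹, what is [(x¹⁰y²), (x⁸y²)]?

[(x¹⁰y²), (x⁸y²)] = (x¹⁰y²)·(x⁸y²)·(x¹⁰y²)⁻¹·(x⁸y²)⁻¹.
  (x¹⁰y²) · (x⁸y²) = x²
  (x²) · (x¹⁰y²) = x¹²y²
  (x¹²y²) · (x⁸y²) = x⁴

Answer: x⁴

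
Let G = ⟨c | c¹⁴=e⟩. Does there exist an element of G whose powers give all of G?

|G| = 14. The element c has order 14 (its powers give 14 distinct elements), so ⟨c⟩ = G and G is cyclic.

Answer: Yes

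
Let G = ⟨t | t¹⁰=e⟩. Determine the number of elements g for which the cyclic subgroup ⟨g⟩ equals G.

G is cyclic of order 10. An element generates G iff its order is 10, and a cyclic group of order 10 has exactly φ(10) = 4 such elements.

Answer: 4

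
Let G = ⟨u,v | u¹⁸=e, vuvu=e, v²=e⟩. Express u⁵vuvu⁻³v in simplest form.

Multiply left to right, reducing at each step:
  (u⁵) · v = u⁵v
  (u⁵v) · u = u⁴v
  (u⁴v) · v = u⁴
  (u⁴) · u⁻³ = u
  u · v = uv

Answer: uv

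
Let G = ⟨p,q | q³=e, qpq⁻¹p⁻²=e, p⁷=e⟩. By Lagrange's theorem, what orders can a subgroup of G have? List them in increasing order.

|G| = 21 = 3 · 7. By Lagrange's theorem the order of any subgroup divides 21; the divisors of 21 are 1, 3, 7, 21.

Answer: 1, 3, 7, 21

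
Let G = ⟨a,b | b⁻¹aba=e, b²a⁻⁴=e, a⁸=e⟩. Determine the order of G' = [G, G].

G' = [G, G] is generated by all commutators. The generator-pair commutators are: [a, b] = a².
The subgroup they normally generate is {e, a², a⁴, a⁶}, of order 4.
Check: |G/G'| = 16/4 = 4 is the order of the abelianisation.

Answer: 4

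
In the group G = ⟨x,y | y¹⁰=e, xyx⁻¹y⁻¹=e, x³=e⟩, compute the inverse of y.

The order of y is 10 (smallest k with yᵏ = e), so y⁻¹ = y⁹ = y⁹.
Check: y · (y⁹) → y · y⁹ = e, giving e as required.

Answer: y⁹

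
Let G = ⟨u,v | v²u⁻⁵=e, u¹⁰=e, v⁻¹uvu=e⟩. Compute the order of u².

Compute successive powers until reaching e:
  (u²)¹ = u², (u²)² = u⁴, (u²)³ = u⁶, (u²)⁴ = u⁸, (u²)⁵ = e.
The smallest positive k with (u²)ᵏ = e is 5.

Answer: 5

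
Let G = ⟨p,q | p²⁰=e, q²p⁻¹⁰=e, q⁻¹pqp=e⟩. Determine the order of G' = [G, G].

G' = [G, G] is generated by all commutators. The generator-pair commutators are: [p, q] = p².
The subgroup they normally generate is {e, p², p⁴, p⁶, p⁸, p¹⁰, p¹², p¹⁴, p¹⁶, p¹⁸}, of order 10.
Check: |G/G'| = 40/10 = 4 is the order of the abelianisation.

Answer: 10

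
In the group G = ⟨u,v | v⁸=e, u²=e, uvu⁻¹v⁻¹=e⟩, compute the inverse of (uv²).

The order of (uv²) is 4 (smallest k with (uv²)ᵏ = e), so (uv²)⁻¹ = (uv²)³ = uv⁶.
Check: (uv²) · (uv⁶) → (uv²) · u = v²;   (v²) · v⁶ = e, giving e as required.

Answer: uv⁶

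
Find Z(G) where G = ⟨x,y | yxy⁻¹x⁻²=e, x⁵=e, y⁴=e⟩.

An element z ∈ Z(G) iff z commutes with every generator.
For example e is central: e·x = x = x·e; e·y = y = y·e.
Whereas x ∉ Z(G) since x·y = xy ≠ x²y = y·x.
Checking each of the 20 elements this way gives Z(G) = {e}, of order 1.

Answer: {e}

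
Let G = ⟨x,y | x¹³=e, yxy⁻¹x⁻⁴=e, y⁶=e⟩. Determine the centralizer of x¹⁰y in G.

⟨x¹⁰y⟩ ⊆ C_G(x¹⁰y) since powers of x¹⁰y commute with x¹⁰y; so |C_G(x¹⁰y)| ≥ |⟨x¹⁰y⟩| = 6.
By orbit–stabilizer, |C_G(x¹⁰y)| = |G| / |conj. class of x¹⁰y| = 78 / 13 = 6.
The 6 elements commuting with x¹⁰y are {e, x²y³, x⁴y⁵, x⁵y⁴, x¹⁰y, x¹¹y²}.

Answer: {e, x²y³, x⁴y⁵, x⁵y⁴, x¹⁰y, x¹¹y²}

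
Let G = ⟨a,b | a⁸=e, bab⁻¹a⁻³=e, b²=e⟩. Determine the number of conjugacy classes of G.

The conjugacy classes (representative and size) are:
  [e] (size 1), [a³] (size 2), [a²] (size 2), [a⁴] (size 1), [a⁵] (size 2), [a⁴b] (size 4), [ab] (size 4).
Class equation: 1 + 2 + 2 + 1 + 2 + 4 + 4 = 16 = |G|. So G has 7 conjugacy classes.

Answer: 7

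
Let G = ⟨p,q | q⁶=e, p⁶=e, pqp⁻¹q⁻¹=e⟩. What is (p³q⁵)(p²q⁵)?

Compute (p³q⁵) · (p²q⁵) by multiplying left to right and reducing via the relations at each step:
  (p³q⁵) · p² = p⁵q⁵
  (p⁵q⁵) · q⁵ = p⁵q⁴

Answer: p⁵q⁴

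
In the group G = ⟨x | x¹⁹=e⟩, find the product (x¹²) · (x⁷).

Compute (x¹²) · (x⁷) by multiplying left to right and reducing via the relations at each step:
  (x¹²) · x⁷ = e

Answer: e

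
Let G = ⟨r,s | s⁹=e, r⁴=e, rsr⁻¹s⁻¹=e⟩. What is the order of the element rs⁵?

Compute successive powers until reaching e:
  (rs⁵)¹ = rs⁵, (rs⁵)² = r²s, (rs⁵)³ = r³s⁶, (rs⁵)⁴ = s², (rs⁵)⁵ = rs⁷, (rs⁵)⁶ = r²s³, (rs⁵)⁷ = r³s⁸, (rs⁵)⁸ = s⁴, (rs⁵)⁹ = r, (rs⁵)¹⁰ = r²s⁵, (rs⁵)¹¹ = r³s, (rs⁵)¹² = s⁶, (rs⁵)¹³ = rs², (rs⁵)¹⁴ = r²s⁷, (rs⁵)¹⁵ = r³s³, (rs⁵)¹⁶ = s⁸, (rs⁵)¹⁷ = rs⁴, (rs⁵)¹⁸ = r², (rs⁵)¹⁹ = r³s⁵, (rs⁵)²⁰ = s, (rs⁵)²¹ = rs⁶, (rs⁵)²² = r²s², (rs⁵)²³ = r³s⁷, (rs⁵)²⁴ = s³, (rs⁵)²⁵ = rs⁸, (rs⁵)²⁶ = r²s⁴, (rs⁵)²⁷ = r³, (rs⁵)²⁸ = s⁵, (rs⁵)²⁹ = rs, (rs⁵)³⁰ = r²s⁶, (rs⁵)³¹ = r³s², (rs⁵)³² = s⁷, (rs⁵)³³ = rs³, (rs⁵)³⁴ = r²s⁸, (rs⁵)³⁵ = r³s⁴, (rs⁵)³⁶ = e.
The smallest positive k with (rs⁵)ᵏ = e is 36.

Answer: 36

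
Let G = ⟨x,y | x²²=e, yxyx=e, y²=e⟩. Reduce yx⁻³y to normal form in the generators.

Multiply left to right, reducing at each step:
  y · x⁻³ = x³y
  (x³y) · y = x³

Answer: x³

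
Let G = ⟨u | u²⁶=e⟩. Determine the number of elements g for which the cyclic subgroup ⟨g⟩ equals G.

G is cyclic of order 26. An element generates G iff its order is 26, and a cyclic group of order 26 has exactly φ(26) = 12 such elements.

Answer: 12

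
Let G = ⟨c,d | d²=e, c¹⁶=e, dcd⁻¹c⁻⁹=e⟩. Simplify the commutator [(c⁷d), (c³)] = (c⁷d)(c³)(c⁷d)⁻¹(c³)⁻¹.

[(c⁷d), (c³)] = (c⁷d)·(c³)·(c⁷d)⁻¹·(c³)⁻¹.
  (c⁷d) · (c³) = c²d
  (c²d) · (cd) = c¹¹
  (c¹¹) · (c¹³) = c⁸

Answer: c⁸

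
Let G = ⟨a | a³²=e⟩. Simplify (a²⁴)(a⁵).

Compute (a²⁴) · (a⁵) by multiplying left to right and reducing via the relations at each step:
  (a²⁴) · a⁵ = a²⁹

Answer: a²⁹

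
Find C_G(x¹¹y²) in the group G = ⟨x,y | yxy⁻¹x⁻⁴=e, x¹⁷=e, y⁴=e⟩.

⟨x¹¹y²⟩ ⊆ C_G(x¹¹y²) since powers of x¹¹y² commute with x¹¹y²; so |C_G(x¹¹y²)| ≥ |⟨x¹¹y²⟩| = 2.
By orbit–stabilizer, |C_G(x¹¹y²)| = |G| / |conj. class of x¹¹y²| = 68 / 17 = 4.
The 4 elements commuting with x¹¹y² are {e, x²y³, x⁹y, x¹¹y²}.

Answer: {e, x²y³, x⁹y, x¹¹y²}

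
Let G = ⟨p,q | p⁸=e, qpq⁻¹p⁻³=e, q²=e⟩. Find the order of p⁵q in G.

Compute successive powers until reaching e:
  (p⁵q)¹ = p⁵q, (p⁵q)² = p⁴, (p⁵q)³ = pq, (p⁵q)⁴ = e.
The smallest positive k with (p⁵q)ᵏ = e is 4.

Answer: 4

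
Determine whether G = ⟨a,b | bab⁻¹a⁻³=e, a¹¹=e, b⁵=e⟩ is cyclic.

Every cyclic group is abelian. But a·b = ab while b·a = a³b, so a·b ≠ b·a and G is not abelian. Hence G is not cyclic.

Answer: No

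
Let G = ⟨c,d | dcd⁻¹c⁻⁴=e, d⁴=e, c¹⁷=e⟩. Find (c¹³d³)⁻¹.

The order of (c¹³d³) is 4 (smallest k with (c¹³d³)ᵏ = e), so (c¹³d³)⁻¹ = (c¹³d³)³ = c¹⁶d.
Check: (c¹³d³) · (c¹⁶d) → (c¹³d³) · c¹⁶ = d³;   (d³) · d = e, giving e as required.

Answer: c¹⁶d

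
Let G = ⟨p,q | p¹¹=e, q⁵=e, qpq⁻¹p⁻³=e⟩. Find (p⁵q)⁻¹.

The order of (p⁵q) is 5 (smallest k with (p⁵q)ᵏ = e), so (p⁵q)⁻¹ = (p⁵q)⁴ = p²q⁴.
Check: (p⁵q) · (p²q⁴) → (p⁵q) · p² = q;   q · q⁴ = e, giving e as required.

Answer: p²q⁴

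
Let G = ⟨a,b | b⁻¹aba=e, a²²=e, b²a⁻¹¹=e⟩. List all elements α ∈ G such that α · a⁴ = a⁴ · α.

⟨a⁴⟩ ⊆ C_G(a⁴) since powers of a⁴ commute with a⁴; so |C_G(a⁴)| ≥ |⟨a⁴⟩| = 11.
By orbit–stabilizer, |C_G(a⁴)| = |G| / |conj. class of a⁴| = 44 / 2 = 22.
The 22 elements commuting with a⁴ are {e, a, a², a³, a⁴, a⁵, a⁶, a⁷, a⁸, a⁹, a¹⁰, a¹¹, a¹², a¹³, a¹⁴, a¹⁵, a¹⁶, a¹⁷, a¹⁸, a¹⁹, a²⁰, a²¹}.

Answer: {e, a, a², a³, a⁴, a⁵, a⁶, a⁷, a⁸, a⁹, a¹⁰, a¹¹, a¹², a¹³, a¹⁴, a¹⁵, a¹⁶, a¹⁷, a¹⁸, a¹⁹, a²⁰, a²¹}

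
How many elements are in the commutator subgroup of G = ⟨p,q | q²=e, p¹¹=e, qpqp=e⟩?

G' = [G, G] is generated by all commutators. The generator-pair commutators are: [p, q] = p².
The subgroup they normally generate is {e, p, p², p³, p⁴, p⁵, p⁶, p⁷, p⁸, p⁹, p¹⁰}, of order 11.
Check: |G/G'| = 22/11 = 2 is the order of the abelianisation.

Answer: 11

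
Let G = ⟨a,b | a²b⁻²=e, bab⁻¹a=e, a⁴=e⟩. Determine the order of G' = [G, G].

G' = [G, G] is generated by all commutators. The generator-pair commutators are: [a, b] = a².
The subgroup they normally generate is {e, a²}, of order 2.
Check: |G/G'| = 8/2 = 4 is the order of the abelianisation.

Answer: 2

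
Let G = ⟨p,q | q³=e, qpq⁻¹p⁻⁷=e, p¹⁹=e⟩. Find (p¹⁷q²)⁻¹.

The order of (p¹⁷q²) is 3 (smallest k with (p¹⁷q²)ᵏ = e), so (p¹⁷q²)⁻¹ = (p¹⁷q²)² = p¹⁴q.
Check: (p¹⁷q²) · (p¹⁴q) → (p¹⁷q²) · p¹⁴ = q²;   (q²) · q = e, giving e as required.

Answer: p¹⁴q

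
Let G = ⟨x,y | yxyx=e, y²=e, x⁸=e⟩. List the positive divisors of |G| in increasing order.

|G| = 16 = 2⁴. By Lagrange's theorem the order of any subgroup divides 16; the divisors of 16 are 1, 2, 4, 8, 16.

Answer: 1, 2, 4, 8, 16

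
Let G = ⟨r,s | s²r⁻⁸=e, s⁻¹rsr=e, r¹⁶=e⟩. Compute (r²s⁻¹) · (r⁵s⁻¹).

Compute (r²s⁻¹) · (r⁵s⁻¹) by multiplying left to right and reducing via the relations at each step:
  (r²s⁻¹) · r⁵ = r⁵s
  (r⁵s) · s⁻¹ = r⁵

Answer: r⁵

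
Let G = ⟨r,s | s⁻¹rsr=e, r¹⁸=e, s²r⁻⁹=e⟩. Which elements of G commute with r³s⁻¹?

⟨r³s⁻¹⟩ ⊆ C_G(r³s⁻¹) since powers of r³s⁻¹ commute with r³s⁻¹; so |C_G(r³s⁻¹)| ≥ |⟨r³s⁻¹⟩| = 4.
By orbit–stabilizer, |C_G(r³s⁻¹)| = |G| / |conj. class of r³s⁻¹| = 36 / 9 = 4.
The 4 elements commuting with r³s⁻¹ are {e, r⁹, r³s, r³s⁻¹}.

Answer: {e, r⁹, r³s, r³s⁻¹}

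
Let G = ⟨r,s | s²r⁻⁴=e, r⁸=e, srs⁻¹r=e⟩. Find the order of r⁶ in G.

Compute successive powers until reaching e:
  (r⁶)¹ = r⁶, (r⁶)² = r⁴, (r⁶)³ = r², (r⁶)⁴ = e.
The smallest positive k with (r⁶)ᵏ = e is 4.

Answer: 4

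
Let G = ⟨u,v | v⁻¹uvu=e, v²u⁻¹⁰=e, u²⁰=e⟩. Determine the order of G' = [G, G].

G' = [G, G] is generated by all commutators. The generator-pair commutators are: [u, v] = u².
The subgroup they normally generate is {e, u², u⁴, u⁶, u⁸, u¹⁰, u¹², u¹⁴, u¹⁶, u¹⁸}, of order 10.
Check: |G/G'| = 40/10 = 4 is the order of the abelianisation.

Answer: 10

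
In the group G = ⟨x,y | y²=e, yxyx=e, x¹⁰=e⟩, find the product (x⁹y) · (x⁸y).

Compute (x⁹y) · (x⁸y) by multiplying left to right and reducing via the relations at each step:
  (x⁹y) · x⁸ = xy
  (xy) · y = x

Answer: x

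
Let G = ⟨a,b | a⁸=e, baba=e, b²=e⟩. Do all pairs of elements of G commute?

a·b = ab but b·a = a⁷b, so a·b ≠ b·a and G is not abelian.

Answer: No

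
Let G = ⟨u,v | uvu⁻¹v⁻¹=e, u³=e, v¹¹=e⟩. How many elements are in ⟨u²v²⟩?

|⟨u²v²⟩| equals the order of u²v². Compute successive powers until reaching e:
  (u²v²)¹ = u²v², (u²v²)² = uv⁴, (u²v²)³ = v⁶, (u²v²)⁴ = u²v⁸, (u²v²)⁵ = uv¹⁰, (u²v²)⁶ = v, (u²v²)⁷ = u²v³, (u²v²)⁸ = uv⁵, (u²v²)⁹ = v⁷, (u²v²)¹⁰ = u²v⁹, (u²v²)¹¹ = u, (u²v²)¹² = v², (u²v²)¹³ = u²v⁴, (u²v²)¹⁴ = uv⁶, (u²v²)¹⁵ = v⁸, (u²v²)¹⁶ = u²v¹⁰, (u²v²)¹⁷ = uv, (u²v²)¹⁸ = v³, (u²v²)¹⁹ = u²v⁵, (u²v²)²⁰ = uv⁷, (u²v²)²¹ = v⁹, (u²v²)²² = u², (u²v²)²³ = uv², (u²v²)²⁴ = v⁴, (u²v²)²⁵ = u²v⁶, (u²v²)²⁶ = uv⁸, (u²v²)²⁷ = v¹⁰, (u²v²)²⁸ = u²v, (u²v²)²⁹ = uv³, (u²v²)³⁰ = v⁵, (u²v²)³¹ = u²v⁷, (u²v²)³² = uv⁹, (u²v²)³³ = e.
The smallest positive k with (u²v²)ᵏ = e is 33, so |⟨u²v²⟩| = 33.

Answer: 33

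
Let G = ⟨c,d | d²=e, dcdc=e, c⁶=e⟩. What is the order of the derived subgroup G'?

G' = [G, G] is generated by all commutators. The generator-pair commutators are: [c, d] = c².
The subgroup they normally generate is {e, c², c⁴}, of order 3.
Check: |G/G'| = 12/3 = 4 is the order of the abelianisation.

Answer: 3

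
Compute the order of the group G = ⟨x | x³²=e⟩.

G is generated by a single element, so G is cyclic. The relator gives x³² = e and no smaller power is forced to be e, so the 32 powers {e, x, x², x³, x⁴, x⁵, x⁶, x⁷, x⁸, x⁹, x²², x²³, x²¹, x²⁰, x²⁴, x²⁵, x²⁶, x²⁷, x²⁸, x²⁹, x³¹, x³⁰, x¹², x¹³, x¹¹, x¹⁰, x¹⁴, x¹⁵, x¹⁶, x¹⁷, x¹⁸, x¹⁹} are distinct. Hence |G| = 32.

Answer: 32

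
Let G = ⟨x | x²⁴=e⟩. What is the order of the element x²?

Compute successive powers until reaching e:
  (x²)¹ = x², (x²)² = x⁴, (x²)³ = x⁶, (x²)⁴ = x⁸, (x²)⁵ = x¹⁰, (x²)⁶ = x¹², (x²)⁷ = x¹⁴, (x²)⁸ = x¹⁶, (x²)⁹ = x¹⁸, (x²)¹⁰ = x²⁰, (x²)¹¹ = x²², (x²)¹² = e.
The smallest positive k with (x²)ᵏ = e is 12.

Answer: 12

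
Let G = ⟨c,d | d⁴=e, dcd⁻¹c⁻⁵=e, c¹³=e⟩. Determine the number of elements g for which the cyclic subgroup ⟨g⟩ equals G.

⟨g⟩ = G would require ord(g) = |G| = 52, but the maximum element order in G is 13 < 52. So G is not cyclic and no single element generates it: the count is 0.

Answer: 0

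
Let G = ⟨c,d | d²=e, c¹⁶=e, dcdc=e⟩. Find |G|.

Enumerate words in the generators, reducing via the relations: the distinct elements are
  {c, d, e, cd, c², c³, c⁴, c⁵, c⁶, c⁷, c⁸, c⁹, c²d, c³d, c¹², c¹³, c¹¹, c¹⁰, c¹⁴, c¹⁵, c⁴d, c⁵d, c⁶d, c⁷d, c⁸d, c⁹d, c¹²d, c¹³d, c¹¹d, c¹⁰d, c¹⁴d, c¹⁵d}.
No further products give new elements, so |G| = 32.

Answer: 32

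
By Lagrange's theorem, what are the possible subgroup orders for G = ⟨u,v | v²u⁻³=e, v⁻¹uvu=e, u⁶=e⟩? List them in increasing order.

|G| = 12 = 2² · 3. By Lagrange's theorem the order of any subgroup divides 12; the divisors of 12 are 1, 2, 3, 4, 6, 12.

Answer: 1, 2, 3, 4, 6, 12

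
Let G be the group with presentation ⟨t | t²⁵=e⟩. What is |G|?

G is generated by a single element, so G is cyclic. The relator gives t²⁵ = e and no smaller power is forced to be e, so the 25 powers {e, t, t², t³, t⁴, t⁵, t⁶, t⁷, t⁸, t⁹, t²², t²³, t²¹, t²⁰, t²⁴, t¹², t¹³, t¹¹, t¹⁰, t¹⁴, t¹⁵, t¹⁶, t¹⁷, t¹⁸, t¹⁹} are distinct. Hence |G| = 25.

Answer: 25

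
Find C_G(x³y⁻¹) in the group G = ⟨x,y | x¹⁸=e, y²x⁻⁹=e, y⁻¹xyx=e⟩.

⟨x³y⁻¹⟩ ⊆ C_G(x³y⁻¹) since powers of x³y⁻¹ commute with x³y⁻¹; so |C_G(x³y⁻¹)| ≥ |⟨x³y⁻¹⟩| = 4.
By orbit–stabilizer, |C_G(x³y⁻¹)| = |G| / |conj. class of x³y⁻¹| = 36 / 9 = 4.
The 4 elements commuting with x³y⁻¹ are {e, x⁹, x³y, x³y⁻¹}.

Answer: {e, x⁹, x³y, x³y⁻¹}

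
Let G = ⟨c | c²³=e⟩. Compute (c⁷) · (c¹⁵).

Compute (c⁷) · (c¹⁵) by multiplying left to right and reducing via the relations at each step:
  (c⁷) · c¹⁵ = c²²

Answer: c²²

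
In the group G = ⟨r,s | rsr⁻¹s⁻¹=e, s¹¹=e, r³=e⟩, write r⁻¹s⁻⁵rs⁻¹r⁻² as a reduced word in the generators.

Multiply left to right, reducing at each step:
  (r²) · s⁻⁵ = r²s⁶
  (r²s⁶) · r = s⁶
  (s⁶) · s⁻¹ = s⁵
  (s⁵) · r⁻² = rs⁵

Answer: rs⁵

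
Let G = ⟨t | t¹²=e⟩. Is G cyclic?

|G| = 12. The element t has order 12 (its powers give 12 distinct elements), so ⟨t⟩ = G and G is cyclic.

Answer: Yes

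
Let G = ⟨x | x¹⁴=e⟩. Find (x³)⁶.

Compute successive powers of (x³), reducing at each step:
  (x³)²: (x³) · x³ = x⁶
  (x³)³: (x⁶) · x³ = x⁹
  (x³)⁴: (x⁹) · x³ = x¹²
  (x³)⁵: (x¹²) · x³ = x
  (x³)⁶: x · x³ = x⁴

Answer: x⁴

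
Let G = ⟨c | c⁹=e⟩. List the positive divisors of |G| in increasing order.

|G| = 9 = 3². By Lagrange's theorem the order of any subgroup divides 9; the divisors of 9 are 1, 3, 9.

Answer: 1, 3, 9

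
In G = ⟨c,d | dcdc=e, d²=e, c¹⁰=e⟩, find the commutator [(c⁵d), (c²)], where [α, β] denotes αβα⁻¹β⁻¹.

[(c⁵d), (c²)] = (c⁵d)·(c²)·(c⁵d)⁻¹·(c²)⁻¹.
  (c⁵d) · (c²) = c³d
  (c³d) · (c⁵d) = c⁸
  (c⁸) · (c⁸) = c⁶

Answer: c⁶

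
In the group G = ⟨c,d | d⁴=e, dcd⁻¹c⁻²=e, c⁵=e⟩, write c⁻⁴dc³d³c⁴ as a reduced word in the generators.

Multiply left to right, reducing at each step:
  c · d = cd
  (cd) · c³ = c²d
  (c²d) · d³ = c²
  (c²) · c⁴ = c

Answer: c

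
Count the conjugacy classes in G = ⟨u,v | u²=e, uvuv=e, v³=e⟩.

The conjugacy classes (representative and size) are:
  [e] (size 1), [uv²] (size 3), [v²] (size 2).
Class equation: 1 + 3 + 2 = 6 = |G|. So G has 3 conjugacy classes.

Answer: 3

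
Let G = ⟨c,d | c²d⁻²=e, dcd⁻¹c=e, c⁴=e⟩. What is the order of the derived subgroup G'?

G' = [G, G] is generated by all commutators. The generator-pair commutators are: [c, d] = c².
The subgroup they normally generate is {e, c²}, of order 2.
Check: |G/G'| = 8/2 = 4 is the order of the abelianisation.

Answer: 2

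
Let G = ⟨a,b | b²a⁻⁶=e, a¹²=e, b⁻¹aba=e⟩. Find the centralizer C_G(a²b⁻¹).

⟨a²b⁻¹⟩ ⊆ C_G(a²b⁻¹) since powers of a²b⁻¹ commute with a²b⁻¹; so |C_G(a²b⁻¹)| ≥ |⟨a²b⁻¹⟩| = 4.
By orbit–stabilizer, |C_G(a²b⁻¹)| = |G| / |conj. class of a²b⁻¹| = 24 / 6 = 4.
The 4 elements commuting with a²b⁻¹ are {e, a⁶, a²b, a²b⁻¹}.

Answer: {e, a⁶, a²b, a²b⁻¹}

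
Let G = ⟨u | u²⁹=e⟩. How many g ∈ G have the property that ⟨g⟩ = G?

G is cyclic of order 29. An element generates G iff its order is 29, and a cyclic group of order 29 has exactly φ(29) = 28 such elements.

Answer: 28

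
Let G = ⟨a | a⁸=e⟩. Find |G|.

G is generated by a single element, so G is cyclic. The relator gives a⁸ = e and no smaller power is forced to be e, so the 8 powers {a, e, a², a³, a⁴, a⁵, a⁶, a⁷} are distinct. Hence |G| = 8.

Answer: 8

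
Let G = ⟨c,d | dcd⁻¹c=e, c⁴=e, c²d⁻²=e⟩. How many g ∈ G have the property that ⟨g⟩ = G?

⟨g⟩ = G would require ord(g) = |G| = 8, but the maximum element order in G is 4 < 8. So G is not cyclic and no single element generates it: the count is 0.

Answer: 0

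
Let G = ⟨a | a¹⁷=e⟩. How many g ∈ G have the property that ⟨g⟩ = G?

G is cyclic of order 17. An element generates G iff its order is 17, and a cyclic group of order 17 has exactly φ(17) = 16 such elements.

Answer: 16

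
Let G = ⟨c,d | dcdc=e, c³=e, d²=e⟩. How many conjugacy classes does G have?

The conjugacy classes (representative and size) are:
  [e] (size 1), [c] (size 2), [cd] (size 3).
Class equation: 1 + 2 + 3 = 6 = |G|. So G has 3 conjugacy classes.

Answer: 3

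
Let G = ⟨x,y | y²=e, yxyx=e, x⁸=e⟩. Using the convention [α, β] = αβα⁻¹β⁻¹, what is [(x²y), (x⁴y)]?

[(x²y), (x⁴y)] = (x²y)·(x⁴y)·(x²y)⁻¹·(x⁴y)⁻¹.
  (x²y) · (x⁴y) = x⁶
  (x⁶) · (x²y) = y
  y · (x⁴y) = x⁴

Answer: x⁴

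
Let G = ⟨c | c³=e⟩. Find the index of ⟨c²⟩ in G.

First find ord(c²) by computing successive powers:
  (c²)¹ = c², (c²)² = c, (c²)³ = e.
So |⟨c²⟩| = ord(c²) = 3. With |G| = 3, by Lagrange [G : ⟨c²⟩] = 3/3 = 1.

Answer: 1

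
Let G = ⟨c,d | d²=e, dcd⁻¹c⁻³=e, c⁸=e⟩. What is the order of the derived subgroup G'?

G' = [G, G] is generated by all commutators. The generator-pair commutators are: [c, d] = c⁶.
The subgroup they normally generate is {e, c², c⁴, c⁶}, of order 4.
Check: |G/G'| = 16/4 = 4 is the order of the abelianisation.

Answer: 4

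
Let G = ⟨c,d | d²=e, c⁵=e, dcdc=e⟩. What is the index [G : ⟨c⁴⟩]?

First find ord(c⁴) by computing successive powers:
  (c⁴)¹ = c⁴, (c⁴)² = c³, (c⁴)³ = c², (c⁴)⁴ = c, (c⁴)⁵ = e.
So |⟨c⁴⟩| = ord(c⁴) = 5. With |G| = 10, by Lagrange [G : ⟨c⁴⟩] = 10/5 = 2.

Answer: 2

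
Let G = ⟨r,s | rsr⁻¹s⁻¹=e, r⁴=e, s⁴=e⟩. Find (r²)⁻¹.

The order of (r²) is 2 (smallest k with (r²)ᵏ = e), so (r²)⁻¹ = (r²)¹ = r².
Check: (r²) · (r²) → (r²) · r² = e, giving e as required.

Answer: r²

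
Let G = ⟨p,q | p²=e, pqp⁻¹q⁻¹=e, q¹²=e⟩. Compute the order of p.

Compute successive powers until reaching e:
  p¹ = p, p² = e.
The smallest positive k with pᵏ = e is 2.

Answer: 2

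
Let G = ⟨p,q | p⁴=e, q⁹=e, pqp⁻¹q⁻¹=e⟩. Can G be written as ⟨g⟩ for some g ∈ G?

|G| = 36. The element pq has order 36 (its powers give 36 distinct elements), so ⟨pq⟩ = G and G is cyclic.

Answer: Yes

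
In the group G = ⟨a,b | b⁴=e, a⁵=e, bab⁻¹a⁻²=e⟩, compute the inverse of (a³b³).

The order of (a³b³) is 4 (smallest k with (a³b³)ᵏ = e), so (a³b³)⁻¹ = (a³b³)³ = a⁴b.
Check: (a³b³) · (a⁴b) → (a³b³) · a⁴ = b³;   (b³) · b = e, giving e as required.

Answer: a⁴b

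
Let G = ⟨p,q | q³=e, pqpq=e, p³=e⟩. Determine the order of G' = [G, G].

G' = [G, G] is generated by all commutators. The generator-pair commutators are: [p, q] = pq²p.
The subgroup they normally generate is {e, pq, p²q², pq²p}, of order 4.
Check: |G/G'| = 12/4 = 3 is the order of the abelianisation.

Answer: 4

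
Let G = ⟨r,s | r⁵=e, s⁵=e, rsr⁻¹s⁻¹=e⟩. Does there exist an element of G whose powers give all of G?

|G| = 25, but the maximum element order in G is 5 < 25. No single element generates all of G, so G is not cyclic.

Answer: No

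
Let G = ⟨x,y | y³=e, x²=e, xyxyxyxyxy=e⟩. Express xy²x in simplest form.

Multiply left to right, reducing at each step:
  x · y² = xy²
  (xy²) · x = xy²x

Answer: xy²x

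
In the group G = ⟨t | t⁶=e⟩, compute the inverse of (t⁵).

The order of (t⁵) is 6 (smallest k with (t⁵)ᵏ = e), so (t⁵)⁻¹ = (t⁵)⁵ = t.
Check: (t⁵) · t → (t⁵) · t = e, giving e as required.

Answer: t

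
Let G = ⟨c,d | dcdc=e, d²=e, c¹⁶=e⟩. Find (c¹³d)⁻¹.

The order of (c¹³d) is 2 (smallest k with (c¹³d)ᵏ = e), so (c¹³d)⁻¹ = (c¹³d)¹ = c¹³d.
Check: (c¹³d) · (c¹³d) → (c¹³d) · c¹³ = d;   d · d = e, giving e as required.

Answer: c¹³d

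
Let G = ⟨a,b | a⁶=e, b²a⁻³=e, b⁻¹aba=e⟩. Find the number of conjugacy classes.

The conjugacy classes (representative and size) are:
  [e] (size 1), [a] (size 2), [a²] (size 2), [a³] (size 1), [ab⁻¹] (size 3), [a²b⁻¹] (size 3).
Class equation: 1 + 2 + 2 + 1 + 3 + 3 = 12 = |G|. So G has 6 conjugacy classes.

Answer: 6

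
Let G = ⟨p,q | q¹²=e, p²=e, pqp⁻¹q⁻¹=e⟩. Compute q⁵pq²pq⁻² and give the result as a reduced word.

Multiply left to right, reducing at each step:
  (q⁵) · p = pq⁵
  (pq⁵) · q² = pq⁷
  (pq⁷) · p = q⁷
  (q⁷) · q⁻² = q⁵

Answer: q⁵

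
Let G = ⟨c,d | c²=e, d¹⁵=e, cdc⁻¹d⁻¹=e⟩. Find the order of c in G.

Compute successive powers until reaching e:
  c¹ = c, c² = e.
The smallest positive k with cᵏ = e is 2.

Answer: 2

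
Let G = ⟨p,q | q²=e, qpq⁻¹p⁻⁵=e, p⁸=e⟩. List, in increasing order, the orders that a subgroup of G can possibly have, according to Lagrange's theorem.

|G| = 16 = 2⁴. By Lagrange's theorem the order of any subgroup divides 16; the divisors of 16 are 1, 2, 4, 8, 16.

Answer: 1, 2, 4, 8, 16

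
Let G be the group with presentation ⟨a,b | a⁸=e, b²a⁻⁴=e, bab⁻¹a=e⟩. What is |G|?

Enumerate words in the generators, reducing via the relations: the distinct elements are
  {a, b, e, ab, a², a³, a⁴, a⁵, a⁶, a⁷, a²b, a³b, b⁻¹, ab⁻¹, a²b⁻¹, a³b⁻¹}.
No further products give new elements, so |G| = 16.

Answer: 16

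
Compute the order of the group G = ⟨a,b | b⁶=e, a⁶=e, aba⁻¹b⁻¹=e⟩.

Enumerate words in the generators, reducing via the relations: the distinct elements are
  {a, b, e, ab, a², a³, a⁴, a⁵, b², b³, b⁴, b⁵, ab², ab³, ab⁴, ab⁵, a²b, a³b, a⁴b, a⁵b, a²b², a²b³, a²b⁴, a²b⁵, a³b², a³b³, a³b⁴, a³b⁵, a⁴b², a⁴b³, a⁴b⁴, a⁴b⁵, a⁵b², a⁵b³, a⁵b⁴, a⁵b⁵}.
No further products give new elements, so |G| = 36.

Answer: 36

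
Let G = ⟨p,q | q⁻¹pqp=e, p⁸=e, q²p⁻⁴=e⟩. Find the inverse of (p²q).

The order of (p²q) is 4 (smallest k with (p²q)ᵏ = e), so (p²q)⁻¹ = (p²q)³ = p²q⁻¹.
Check: (p²q) · (p²q⁻¹) → (p²q) · p² = q;   q · q⁻¹ = e, giving e as required.

Answer: p²q⁻¹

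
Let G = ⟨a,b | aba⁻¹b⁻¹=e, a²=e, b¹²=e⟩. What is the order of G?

Enumerate words in the generators, reducing via the relations: the distinct elements are
  {a, b, e, ab, b², b³, b⁴, b⁵, b⁶, b⁷, b⁸, b⁹, ab², ab³, ab⁴, ab⁵, ab⁶, ab⁷, ab⁸, ab⁹, b¹¹, b¹⁰, ab¹¹, ab¹⁰}.
No further products give new elements, so |G| = 24.

Answer: 24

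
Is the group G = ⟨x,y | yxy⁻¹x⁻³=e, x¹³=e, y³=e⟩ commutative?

x·y = xy but y·x = x³y, so x·y ≠ y·x and G is not abelian.

Answer: No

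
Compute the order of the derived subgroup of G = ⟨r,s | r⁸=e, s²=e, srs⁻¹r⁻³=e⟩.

G' = [G, G] is generated by all commutators. The generator-pair commutators are: [r, s] = r⁶.
The subgroup they normally generate is {e, r², r⁴, r⁶}, of order 4.
Check: |G/G'| = 16/4 = 4 is the order of the abelianisation.

Answer: 4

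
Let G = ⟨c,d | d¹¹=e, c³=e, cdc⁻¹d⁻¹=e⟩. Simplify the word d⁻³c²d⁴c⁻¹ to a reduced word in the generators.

Multiply left to right, reducing at each step:
  (d⁸) · c² = c²d⁸
  (c²d⁸) · d⁴ = c²d
  (c²d) · c⁻¹ = cd

Answer: cd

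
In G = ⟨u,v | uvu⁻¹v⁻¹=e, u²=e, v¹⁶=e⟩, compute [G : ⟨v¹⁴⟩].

First find ord(v¹⁴) by computing successive powers:
  (v¹⁴)¹ = v¹⁴, (v¹⁴)² = v¹², (v¹⁴)³ = v¹⁰, (v¹⁴)⁴ = v⁸, (v¹⁴)⁵ = v⁶, (v¹⁴)⁶ = v⁴, (v¹⁴)⁷ = v², (v¹⁴)⁸ = e.
So |⟨v¹⁴⟩| = ord(v¹⁴) = 8. With |G| = 32, by Lagrange [G : ⟨v¹⁴⟩] = 32/8 = 4.

Answer: 4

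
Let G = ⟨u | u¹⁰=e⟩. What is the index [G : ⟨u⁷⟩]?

First find ord(u⁷) by computing successive powers:
  (u⁷)¹ = u⁷, (u⁷)² = u⁴, (u⁷)³ = u, (u⁷)⁴ = u⁸, (u⁷)⁵ = u⁵, (u⁷)⁶ = u², (u⁷)⁷ = u⁹, (u⁷)⁸ = u⁶, (u⁷)⁹ = u³, (u⁷)¹⁰ = e.
So |⟨u⁷⟩| = ord(u⁷) = 10. With |G| = 10, by Lagrange [G : ⟨u⁷⟩] = 10/10 = 1.

Answer: 1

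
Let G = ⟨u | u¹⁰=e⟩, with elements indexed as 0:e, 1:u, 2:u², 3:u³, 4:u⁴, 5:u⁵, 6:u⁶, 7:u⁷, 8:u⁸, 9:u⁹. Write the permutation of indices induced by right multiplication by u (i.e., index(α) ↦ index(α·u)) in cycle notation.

(0 1 2 3 4 5 6 7 8 9)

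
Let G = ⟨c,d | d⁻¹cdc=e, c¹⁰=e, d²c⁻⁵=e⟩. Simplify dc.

Compute d · c by multiplying left to right and reducing via the relations at each step:
  d · c = c⁴d⁻¹

Answer: c⁴d⁻¹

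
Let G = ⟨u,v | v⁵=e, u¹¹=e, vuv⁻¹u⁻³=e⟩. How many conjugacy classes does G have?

The conjugacy classes (representative and size) are:
  [e] (size 1), [u³] (size 5), [u⁶] (size 5), [u⁷v] (size 11), [u⁹v²] (size 11), [u⁷v³] (size 11), [u⁷v⁴] (size 11).
Class equation: 1 + 5 + 5 + 11 + 11 + 11 + 11 = 55 = |G|. So G has 7 conjugacy classes.

Answer: 7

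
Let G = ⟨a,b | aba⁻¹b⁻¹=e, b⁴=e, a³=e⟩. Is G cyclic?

|G| = 12. The element ab has order 12 (its powers give 12 distinct elements), so ⟨ab⟩ = G and G is cyclic.

Answer: Yes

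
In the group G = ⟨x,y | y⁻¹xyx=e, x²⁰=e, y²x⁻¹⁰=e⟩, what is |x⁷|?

Compute successive powers until reaching e:
  (x⁷)¹ = x⁷, (x⁷)² = x¹⁴, (x⁷)³ = x, (x⁷)⁴ = x⁸, (x⁷)⁵ = x¹⁵, (x⁷)⁶ = x², (x⁷)⁷ = x⁹, (x⁷)⁸ = x¹⁶, (x⁷)⁹ = x³, (x⁷)¹⁰ = x¹⁰, (x⁷)¹¹ = x¹⁷, (x⁷)¹² = x⁴, (x⁷)¹³ = x¹¹, (x⁷)¹⁴ = x¹⁸, (x⁷)¹⁵ = x⁵, (x⁷)¹⁶ = x¹², (x⁷)¹⁷ = x¹⁹, (x⁷)¹⁸ = x⁶, (x⁷)¹⁹ = x¹³, (x⁷)²⁰ = e.
The smallest positive k with (x⁷)ᵏ = e is 20.

Answer: 20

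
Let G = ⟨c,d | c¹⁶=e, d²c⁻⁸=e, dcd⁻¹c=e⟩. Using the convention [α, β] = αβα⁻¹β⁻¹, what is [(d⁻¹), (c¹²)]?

[(d⁻¹), (c¹²)] = (d⁻¹)·(c¹²)·(d⁻¹)⁻¹·(c¹²)⁻¹.
  (d⁻¹) · (c¹²) = c⁴d⁻¹
  (c⁴d⁻¹) · d = c⁴
  (c⁴) · (c⁴) = c⁸

Answer: c⁸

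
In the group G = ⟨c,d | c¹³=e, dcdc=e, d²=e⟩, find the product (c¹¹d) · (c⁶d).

Compute (c¹¹d) · (c⁶d) by multiplying left to right and reducing via the relations at each step:
  (c¹¹d) · c⁶ = c⁵d
  (c⁵d) · d = c⁵

Answer: c⁵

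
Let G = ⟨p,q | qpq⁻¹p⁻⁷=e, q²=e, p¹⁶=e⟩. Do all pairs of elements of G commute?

p·q = pq but q·p = p⁷q, so p·q ≠ q·p and G is not abelian.

Answer: No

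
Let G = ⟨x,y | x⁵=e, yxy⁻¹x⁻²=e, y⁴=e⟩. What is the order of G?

Enumerate words in the generators, reducing via the relations: the distinct elements are
  {e, x, y, xy, x², x³, x⁴, y², y³, xy², xy³, x²y, x³y, x⁴y, x²y², x²y³, x³y², x³y³, x⁴y², x⁴y³}.
No further products give new elements, so |G| = 20.

Answer: 20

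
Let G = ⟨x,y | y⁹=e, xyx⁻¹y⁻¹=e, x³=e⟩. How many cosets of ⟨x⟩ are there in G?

First find ord(x) by computing successive powers:
  x¹ = x, x² = x², x³ = e.
So |⟨x⟩| = ord(x) = 3. With |G| = 27, by Lagrange [G : ⟨x⟩] = 27/3 = 9.

Answer: 9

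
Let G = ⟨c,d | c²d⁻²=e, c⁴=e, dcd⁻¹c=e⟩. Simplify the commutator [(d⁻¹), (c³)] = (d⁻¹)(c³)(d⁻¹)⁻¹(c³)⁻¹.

[(d⁻¹), (c³)] = (d⁻¹)·(c³)·(d⁻¹)⁻¹·(c³)⁻¹.
  (d⁻¹) · (c³) = cd⁻¹
  (cd⁻¹) · d = c
  c · c = c²

Answer: c²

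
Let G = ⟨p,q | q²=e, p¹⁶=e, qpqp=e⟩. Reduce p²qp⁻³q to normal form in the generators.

Multiply left to right, reducing at each step:
  (p²) · q = p²q
  (p²q) · p⁻³ = p⁵q
  (p⁵q) · q = p⁵

Answer: p⁵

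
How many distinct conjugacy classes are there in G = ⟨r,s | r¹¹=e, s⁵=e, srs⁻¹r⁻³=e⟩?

The conjugacy classes (representative and size) are:
  [e] (size 1), [r³] (size 5), [r⁶] (size 5), [r⁷s] (size 11), [r⁹s²] (size 11), [r⁷s³] (size 11), [r⁷s⁴] (size 11).
Class equation: 1 + 5 + 5 + 11 + 11 + 11 + 11 = 55 = |G|. So G has 7 conjugacy classes.

Answer: 7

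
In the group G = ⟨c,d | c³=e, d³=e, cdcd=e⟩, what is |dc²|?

Compute successive powers until reaching e:
  (dc²)¹ = dc², (dc²)² = cd², (dc²)³ = e.
The smallest positive k with (dc²)ᵏ = e is 3.

Answer: 3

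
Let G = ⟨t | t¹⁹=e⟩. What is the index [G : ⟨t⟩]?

First find ord(t) by computing successive powers:
  t¹ = t, t² = t², t³ = t³, t⁴ = t⁴, t⁵ = t⁵, t⁶ = t⁶, t⁷ = t⁷, t⁸ = t⁸, t⁹ = t⁹, t¹⁰ = t¹⁰, t¹¹ = t¹¹, t¹² = t¹², t¹³ = t¹³, t¹⁴ = t¹⁴, t¹⁵ = t¹⁵, t¹⁶ = t¹⁶, t¹⁷ = t¹⁷, t¹⁸ = t¹⁸, t¹⁹ = e.
So |⟨t⟩| = ord(t) = 19. With |G| = 19, by Lagrange [G : ⟨t⟩] = 19/19 = 1.

Answer: 1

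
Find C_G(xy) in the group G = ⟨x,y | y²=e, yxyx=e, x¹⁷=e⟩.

⟨xy⟩ ⊆ C_G(xy) since powers of xy commute with xy; so |C_G(xy)| ≥ |⟨xy⟩| = 2.
By orbit–stabilizer, |C_G(xy)| = |G| / |conj. class of xy| = 34 / 17 = 2.
The 2 elements commuting with xy are {e, xy}.

Answer: {e, xy}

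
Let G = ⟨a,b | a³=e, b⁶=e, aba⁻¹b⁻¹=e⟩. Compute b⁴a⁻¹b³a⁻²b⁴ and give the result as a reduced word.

Multiply left to right, reducing at each step:
  (b⁴) · a⁻¹ = a²b⁴
  (a²b⁴) · b³ = a²b
  (a²b) · a⁻² = b
  b · b⁴ = b⁵

Answer: b⁵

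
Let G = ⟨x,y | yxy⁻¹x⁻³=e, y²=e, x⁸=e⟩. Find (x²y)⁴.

Compute successive powers of (x²y), reducing at each step:
  (x²y)²: (x²y) · x² = y;   y · y = e
  (x²y)³: e · x² = x²;   (x²) · y = x²y
  (x²y)⁴: (x²y) · x² = y;   y · y = e

Answer: e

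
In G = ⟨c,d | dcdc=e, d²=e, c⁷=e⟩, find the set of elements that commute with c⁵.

⟨c⁵⟩ ⊆ C_G(c⁵) since powers of c⁵ commute with c⁵; so |C_G(c⁵)| ≥ |⟨c⁵⟩| = 7.
By orbit–stabilizer, |C_G(c⁵)| = |G| / |conj. class of c⁵| = 14 / 2 = 7.
The 7 elements commuting with c⁵ are {e, c, c², c³, c⁴, c⁵, c⁶}.

Answer: {e, c, c², c³, c⁴, c⁵, c⁶}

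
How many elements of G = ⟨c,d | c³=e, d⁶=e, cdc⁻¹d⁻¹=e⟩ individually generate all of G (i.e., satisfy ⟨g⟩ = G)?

⟨g⟩ = G would require ord(g) = |G| = 18, but the maximum element order in G is 6 < 18. So G is not cyclic and no single element generates it: the count is 0.

Answer: 0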